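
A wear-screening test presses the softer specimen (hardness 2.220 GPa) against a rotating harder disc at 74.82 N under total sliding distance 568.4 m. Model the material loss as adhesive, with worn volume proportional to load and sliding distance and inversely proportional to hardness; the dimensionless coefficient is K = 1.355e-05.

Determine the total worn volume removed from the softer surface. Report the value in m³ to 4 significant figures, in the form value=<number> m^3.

value=2.596e-10 m^3

Printed values are rounded, and all working math runs at full precision, and a lone final rounding to four significant figures.
Hardness H = 2.220 GPa = 2.220e+09 Pa.
Working in SI base units: W = 74.82 N, H = 2.220e+09 Pa, K = 1.355e-05.
Worn volume V = K·W·L/H = 1.355e-05 · 74.82 · 568.4 / 2.220e+09 = 2.596e-10 m³.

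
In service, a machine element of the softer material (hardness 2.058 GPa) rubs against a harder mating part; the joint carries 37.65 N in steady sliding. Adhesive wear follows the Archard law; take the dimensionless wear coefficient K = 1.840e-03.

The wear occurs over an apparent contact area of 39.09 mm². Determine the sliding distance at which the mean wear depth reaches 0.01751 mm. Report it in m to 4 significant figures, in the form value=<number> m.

Intermediate values are printed rounded. All arithmetic runs at full float precision. Rounded just once to 4 significant digits.
Hardness H = 2.058 GPa = 2.058e+09 Pa.
Contact area A = 39.09 mm² = 3.909e-05 m².
Depth limit h_lim = 0.01751 mm = 1.751e-05 m.
As SI base values: W = 37.65 N, H = 2.058e+09 Pa, K = 1.840e-03.
Volume at the limit: V_lim = h_lim·A = 1.751e-05 · 3.909e-05 = 6.845e-10 m³.
Inverting, life L = V_lim·H/(K·W) = 6.845e-10 · 2.058e+09 / (1.840e-03 · 37.65) = 20.33 m.

value=20.33 m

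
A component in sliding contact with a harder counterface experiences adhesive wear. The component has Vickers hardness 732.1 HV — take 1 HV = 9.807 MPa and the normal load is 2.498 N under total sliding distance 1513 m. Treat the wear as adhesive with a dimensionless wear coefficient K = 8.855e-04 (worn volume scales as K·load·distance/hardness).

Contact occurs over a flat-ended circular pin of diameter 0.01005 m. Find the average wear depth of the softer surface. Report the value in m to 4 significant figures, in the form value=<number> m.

value=5.876e-06 m

The intermediates are printed rounded; the computation holds full precision, and a lone final rounding, at four significant figures.
Hardness H = 732.1 HV × 9.807 MPa/HV = 7180 MPa = 7.180e+09 Pa.
Contact area A = π·d²/4 = π·(0.01005 m)²/4 = 7.933e-05 m².
In SI base units, W = 2.498 N, H = 7.180e+09 Pa, K = 8.855e-04.
By Archard's law, V = K·W·L/H = 8.855e-04 · 2.498 · 1513 / 7.180e+09 = 4.661e-10 m³.
Average depth h = V/A = 4.661e-10 / 7.933e-05 = 5.876e-06 m.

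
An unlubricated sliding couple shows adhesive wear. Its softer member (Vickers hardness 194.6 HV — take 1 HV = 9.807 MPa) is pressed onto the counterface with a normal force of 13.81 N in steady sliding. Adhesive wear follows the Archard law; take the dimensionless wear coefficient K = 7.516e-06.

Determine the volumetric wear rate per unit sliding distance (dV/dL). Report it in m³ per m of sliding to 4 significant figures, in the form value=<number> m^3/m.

value=5.439e-14 m^3/m

The computation carries full float precision; intermediate values are shown rounded, and a lone final rounding: 4 significant digits.
Hardness H = 194.6 HV × 9.807 MPa/HV = 1908 MPa = 1.908e+09 Pa.
As SI base values: W = 13.81 N, H = 1.908e+09 Pa, K = 7.516e-06.
The wear rate dV/dL = K·W/H — distance-free: 7.516e-06 · 13.81 / 1.908e+09 = 5.439e-14 m³/m.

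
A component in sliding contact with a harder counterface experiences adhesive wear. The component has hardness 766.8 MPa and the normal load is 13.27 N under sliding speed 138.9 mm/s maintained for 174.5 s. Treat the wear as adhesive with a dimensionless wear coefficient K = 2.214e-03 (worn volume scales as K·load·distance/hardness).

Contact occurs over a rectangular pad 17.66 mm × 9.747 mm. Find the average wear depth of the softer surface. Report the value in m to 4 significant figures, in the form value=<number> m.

value=5.395e-06 m

The intermediates are displayed rounded, and all arithmetic maintains exact precision; rounded once at the end, at four significant digits.
Sliding speed v = 138.9 mm/s = 0.1389 m/s. Sliding distance L = v·t = 0.1389 m/s × 174.5 s = 24.24 m.
Hardness H = 766.8 MPa = 7.668e+08 Pa.
Pad sides 17.66 mm × 9.747 mm = 0.01766 m × 0.009747 m. Contact area A = 0.01766 m × 0.009747 m = 1.721e-04 m².
In SI base units, W = 13.27 N, H = 7.668e+08 Pa, K = 2.214e-03.
Archard relation: V = K·W·L/H = 2.214e-03 · 13.27 · 24.24 / 7.668e+08 = 9.287e-10 m³.
Average depth h = V/A = 9.287e-10 / 1.721e-04 = 5.395e-06 m.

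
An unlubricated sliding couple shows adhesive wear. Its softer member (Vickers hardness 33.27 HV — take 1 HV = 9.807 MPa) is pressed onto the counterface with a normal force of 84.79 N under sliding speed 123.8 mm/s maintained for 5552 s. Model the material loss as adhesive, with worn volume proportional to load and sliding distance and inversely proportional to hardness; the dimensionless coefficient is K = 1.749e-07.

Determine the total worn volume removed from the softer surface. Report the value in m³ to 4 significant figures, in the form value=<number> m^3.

value=3.124e-11 m^3

Each operation carries exact precision. Intermediate values are displayed rounded — rounded just once, at four significant figures.
Sliding speed v = 123.8 mm/s = 0.1238 m/s. Path length L = v·t = 0.1238 m/s × 5552 s = 687.3 m.
Hardness H = 33.27 HV × 9.807 MPa/HV = 326.3 MPa = 3.263e+08 Pa.
Restated in SI base units: W = 84.79 N, H = 3.263e+08 Pa, K = 1.749e-07.
Apply Archard: V = K·W·L/H = 1.749e-07 · 84.79 · 687.3 / 3.263e+08 = 3.124e-11 m³.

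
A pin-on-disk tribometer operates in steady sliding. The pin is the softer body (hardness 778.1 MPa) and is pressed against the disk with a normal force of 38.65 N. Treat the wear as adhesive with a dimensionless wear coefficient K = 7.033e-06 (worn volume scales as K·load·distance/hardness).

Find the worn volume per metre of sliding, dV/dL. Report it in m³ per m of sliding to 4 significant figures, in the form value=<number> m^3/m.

value=3.493e-13 m^3/m

Intermediates are printed rounded, and every step keeps full float precision — rounded just once, at 4 significant digits.
Hardness H = 778.1 MPa = 7.781e+08 Pa.
As SI base values: W = 38.65 N, H = 7.781e+08 Pa, K = 7.033e-06.
Volumetric rate dV/dL = K·W/H: 7.033e-06 · 38.65 / 7.781e+08 = 3.493e-13 m³/m.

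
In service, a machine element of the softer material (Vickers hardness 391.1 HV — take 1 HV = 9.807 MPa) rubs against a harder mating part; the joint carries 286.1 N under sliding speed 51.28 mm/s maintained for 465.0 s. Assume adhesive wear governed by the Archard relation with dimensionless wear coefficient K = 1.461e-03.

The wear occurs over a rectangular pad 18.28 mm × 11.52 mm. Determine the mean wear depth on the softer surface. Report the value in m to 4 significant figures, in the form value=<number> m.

value=1.234e-05 m

Intermediate values are shown rounded. All arithmetic holds full float precision; rounded just once: 4 significant figures.
Sliding speed v = 51.28 mm/s = 0.05128 m/s. Sliding distance L = v·t = 0.05128 m/s × 465.0 s = 23.85 m.
Hardness H = 391.1 HV × 9.807 MPa/HV = 3836 MPa = 3.836e+09 Pa.
Pad sides 18.28 mm × 11.52 mm = 0.01828 m × 0.01152 m. Contact area A = 0.01828 m × 0.01152 m = 2.106e-04 m².
In SI base units, W = 286.1 N, H = 3.836e+09 Pa, K = 1.461e-03.
Wear volume V = K·W·L/H = 1.461e-03 · 286.1 · 23.85 / 3.836e+09 = 2.599e-09 m³.
Wear depth h = V/A = 2.599e-09 / 2.106e-04 = 1.234e-05 m.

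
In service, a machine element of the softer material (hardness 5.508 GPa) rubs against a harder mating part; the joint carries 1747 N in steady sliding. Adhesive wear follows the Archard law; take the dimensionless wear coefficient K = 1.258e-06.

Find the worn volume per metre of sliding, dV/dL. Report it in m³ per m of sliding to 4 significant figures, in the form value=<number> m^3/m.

Printed values are rounded — each operation holds exact precision; a lone final rounding: four significant figures.
Hardness H = 5.508 GPa = 5.508e+09 Pa.
In SI base units, W = 1747 N, H = 5.508e+09 Pa, K = 1.258e-06.
Sliding wear rate dV/dL = K·W/H, so: 1.258e-06 · 1747 / 5.508e+09 = 3.990e-13 m³/m.

value=3.990e-13 m^3/m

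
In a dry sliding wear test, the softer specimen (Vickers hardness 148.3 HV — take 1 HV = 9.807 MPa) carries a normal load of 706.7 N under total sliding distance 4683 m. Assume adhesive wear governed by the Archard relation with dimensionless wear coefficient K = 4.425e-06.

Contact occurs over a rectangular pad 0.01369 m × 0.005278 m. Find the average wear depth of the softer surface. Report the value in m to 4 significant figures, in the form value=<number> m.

Intermediate values are shown rounded, and the computation holds full precision. Rounded just once, at 4 significant figures.
Hardness H = 148.3 HV × 9.807 MPa/HV = 1454 MPa = 1.454e+09 Pa.
Contact area A = 0.01369 m × 0.005278 m = 7.226e-05 m².
In SI base units, W = 706.7 N, H = 1.454e+09 Pa, K = 4.425e-06.
Volume removed: V = K·W·L/H = 4.425e-06 · 706.7 · 4683 / 1.454e+09 = 1.007e-08 m³.
Depth h = V/A = 1.007e-08 / 7.226e-05 = 1.394e-04 m.

value=1.394e-04 m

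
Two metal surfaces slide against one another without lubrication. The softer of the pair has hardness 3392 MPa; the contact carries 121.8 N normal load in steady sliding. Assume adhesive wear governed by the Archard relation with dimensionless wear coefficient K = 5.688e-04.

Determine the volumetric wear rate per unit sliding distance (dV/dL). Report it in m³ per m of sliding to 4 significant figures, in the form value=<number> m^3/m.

Printed values are rounded; all arithmetic runs at exact precision; rounded just once to four significant figures.
Convert: Hardness H = 3392 MPa = 3.392e+09 Pa.
As SI base values: W = 121.8 N, H = 3.392e+09 Pa, K = 5.688e-04.
Sliding wear rate dV/dL = K·W/H (independent of L): 5.688e-04 · 121.8 / 3.392e+09 = 2.042e-11 m³/m.

value=2.042e-11 m^3/m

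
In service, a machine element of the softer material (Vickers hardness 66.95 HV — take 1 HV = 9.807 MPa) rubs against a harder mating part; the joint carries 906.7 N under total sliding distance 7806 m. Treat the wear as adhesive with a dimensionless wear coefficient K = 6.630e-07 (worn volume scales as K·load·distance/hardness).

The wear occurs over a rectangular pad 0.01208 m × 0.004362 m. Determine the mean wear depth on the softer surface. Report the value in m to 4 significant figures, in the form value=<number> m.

value=1.356e-04 m

Intermediate values are displayed rounded; all working math carries full float precision, and rounded once at the end: 4 significant figures.
Hardness H = 66.95 HV × 9.807 MPa/HV = 656.6 MPa = 6.566e+08 Pa.
Contact area A = 0.01208 m × 0.004362 m = 5.269e-05 m².
Working in SI base units: W = 906.7 N, H = 6.566e+08 Pa, K = 6.630e-07.
Apply Archard: V = K·W·L/H = 6.630e-07 · 906.7 · 7806 / 6.566e+08 = 7.147e-09 m³.
Mean depth h = V/A = 7.147e-09 / 5.269e-05 = 1.356e-04 m.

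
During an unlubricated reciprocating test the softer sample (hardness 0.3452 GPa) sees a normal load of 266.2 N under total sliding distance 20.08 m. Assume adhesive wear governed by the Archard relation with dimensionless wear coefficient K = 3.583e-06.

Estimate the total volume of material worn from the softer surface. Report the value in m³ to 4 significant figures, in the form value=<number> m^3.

value=5.548e-11 m^3

The computation runs at full float precision; intermediate values appear rounded, and rounded once at the end: four significant figures.
Convert: Hardness H = 0.3452 GPa = 3.452e+08 Pa.
Collected in SI base units: W = 266.2 N, H = 3.452e+08 Pa, K = 3.583e-06.
Worn volume V = K·W·L/H = 3.583e-06 · 266.2 · 20.08 / 3.452e+08 = 5.548e-11 m³.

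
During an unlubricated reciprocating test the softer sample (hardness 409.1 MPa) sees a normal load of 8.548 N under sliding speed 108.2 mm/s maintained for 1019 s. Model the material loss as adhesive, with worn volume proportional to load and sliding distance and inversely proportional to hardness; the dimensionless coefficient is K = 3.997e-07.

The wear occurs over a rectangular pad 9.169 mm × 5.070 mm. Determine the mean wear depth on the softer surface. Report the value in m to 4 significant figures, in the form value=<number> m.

All arithmetic maintains full float precision; the intermediates are displayed rounded, and rounded once at the end to four significant digits.
Sliding speed v = 108.2 mm/s = 0.1082 m/s. Total distance L = v·t = 0.1082 m/s × 1019 s = 110.3 m.
Hardness H = 409.1 MPa = 4.091e+08 Pa.
Pad sides 9.169 mm × 5.070 mm = 0.009169 m × 0.005070 m. Contact area A = 0.009169 m × 0.005070 m = 4.649e-05 m².
Working in SI base units: W = 8.548 N, H = 4.091e+08 Pa, K = 3.997e-07.
By Archard's law, V = K·W·L/H = 3.997e-07 · 8.548 · 110.3 / 4.091e+08 = 9.208e-13 m³.
Mean wear depth h = V/A = 9.208e-13 / 4.649e-05 = 1.981e-08 m.

value=1.981e-08 m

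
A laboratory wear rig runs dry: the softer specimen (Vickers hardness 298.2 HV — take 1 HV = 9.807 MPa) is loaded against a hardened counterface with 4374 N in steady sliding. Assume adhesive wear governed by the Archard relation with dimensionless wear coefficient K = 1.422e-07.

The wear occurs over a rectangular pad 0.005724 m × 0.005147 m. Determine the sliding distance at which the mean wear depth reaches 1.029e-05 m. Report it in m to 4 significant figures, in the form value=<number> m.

value=1425 m

The intermediates are displayed rounded — every step holds full float precision; a lone final rounding to four significant figures.
Hardness H = 298.2 HV × 9.807 MPa/HV = 2924 MPa = 2.924e+09 Pa.
Contact area A = 0.005724 m × 0.005147 m = 2.946e-05 m².
Restated in SI base units: W = 4374 N, H = 2.924e+09 Pa, K = 1.422e-07.
Wearable volume V_lim = h_lim·A = 1.029e-05 · 2.946e-05 = 3.032e-10 m³.
Thus life L = V_lim·H/(K·W) = 3.032e-10 · 2.924e+09 / (1.422e-07 · 4374) = 1425 m.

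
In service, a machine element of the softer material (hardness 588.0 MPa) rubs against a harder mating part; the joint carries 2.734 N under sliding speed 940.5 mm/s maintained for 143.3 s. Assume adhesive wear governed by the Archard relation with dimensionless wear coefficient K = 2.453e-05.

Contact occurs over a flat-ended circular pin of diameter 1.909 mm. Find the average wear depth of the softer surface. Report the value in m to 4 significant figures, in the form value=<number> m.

value=5.371e-06 m

Every step keeps exact precision — quoted intermediates are rounded; rounded once at the end: 4 significant figures.
Convert: Sliding speed v = 940.5 mm/s = 0.9405 m/s. Sliding distance L = v·t = 0.9405 m/s × 143.3 s = 134.8 m.
Convert: Hardness H = 588.0 MPa = 5.880e+08 Pa.
Convert: Pin diameter d = 1.909 mm = 0.001909 m. Contact area A = π·d²/4 = π·(0.001909 m)²/4 = 2.862e-06 m².
Working in SI base units: W = 2.734 N, H = 5.880e+08 Pa, K = 2.453e-05.
Apply Archard: V = K·W·L/H = 2.453e-05 · 2.734 · 134.8 / 5.880e+08 = 1.537e-11 m³.
Average depth h = V/A = 1.537e-11 / 2.862e-06 = 5.371e-06 m.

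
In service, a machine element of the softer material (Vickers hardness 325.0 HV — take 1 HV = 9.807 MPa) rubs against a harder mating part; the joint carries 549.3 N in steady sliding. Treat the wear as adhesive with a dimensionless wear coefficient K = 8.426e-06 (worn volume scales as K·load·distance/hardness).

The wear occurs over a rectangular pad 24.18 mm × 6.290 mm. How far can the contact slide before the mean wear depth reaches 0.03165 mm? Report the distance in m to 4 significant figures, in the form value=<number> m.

Every step runs at exact precision. Intermediates appear rounded, and rounded just once: 4 significant figures.
Convert: Hardness H = 325.0 HV × 9.807 MPa/HV = 3187 MPa = 3.187e+09 Pa.
Convert: Pad sides 24.18 mm × 6.290 mm = 0.02418 m × 0.006290 m. Contact area A = 0.02418 m × 0.006290 m = 1.521e-04 m².
Convert: Depth limit h_lim = 0.03165 mm = 3.165e-05 m.
SI base units throughout: W = 549.3 N, H = 3.187e+09 Pa, K = 8.426e-06.
At the depth limit, V_lim = h_lim·A = 3.165e-05 · 1.521e-04 = 4.814e-09 m³.
Life L = V_lim·H/(K·W) = 4.814e-09 · 3.187e+09 / (8.426e-06 · 549.3) = 3315 m.

value=3315 m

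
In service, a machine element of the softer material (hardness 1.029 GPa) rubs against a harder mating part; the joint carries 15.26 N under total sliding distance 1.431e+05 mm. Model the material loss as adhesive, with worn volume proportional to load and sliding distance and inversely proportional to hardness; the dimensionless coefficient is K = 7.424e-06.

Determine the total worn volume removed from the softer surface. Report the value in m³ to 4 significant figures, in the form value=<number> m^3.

value=1.575e-11 m^3

Each operation maintains exact precision, and intermediates appear rounded — rounded just once: 4 significant figures.
Sliding distance L = 1.431e+05 mm = 143.1 m.
Hardness H = 1.029 GPa = 1.029e+09 Pa.
In SI base units, W = 15.26 N, H = 1.029e+09 Pa, K = 7.424e-06.
Apply Archard: V = K·W·L/H = 7.424e-06 · 15.26 · 143.1 / 1.029e+09 = 1.575e-11 m³.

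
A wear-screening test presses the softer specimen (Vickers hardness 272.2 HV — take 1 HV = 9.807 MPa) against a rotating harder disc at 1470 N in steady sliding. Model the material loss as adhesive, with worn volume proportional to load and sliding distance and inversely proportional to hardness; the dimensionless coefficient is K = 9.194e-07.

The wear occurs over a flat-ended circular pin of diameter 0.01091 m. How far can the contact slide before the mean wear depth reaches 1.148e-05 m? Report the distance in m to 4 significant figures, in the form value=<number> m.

Intermediate values are displayed rounded; every step keeps full float precision. Rounded just once to four significant digits.
Hardness H = 272.2 HV × 9.807 MPa/HV = 2669 MPa = 2.669e+09 Pa.
Contact area A = π·d²/4 = π·(0.01091 m)²/4 = 9.348e-05 m².
In SI base units: W = 1470 N, H = 2.669e+09 Pa, K = 9.194e-07.
At the depth limit, V_lim = h_lim·A = 1.148e-05 · 9.348e-05 = 1.073e-09 m³.
So the life L = V_lim·H/(K·W) = 1.073e-09 · 2.669e+09 / (9.194e-07 · 1470) = 2120 m.

value=2120 m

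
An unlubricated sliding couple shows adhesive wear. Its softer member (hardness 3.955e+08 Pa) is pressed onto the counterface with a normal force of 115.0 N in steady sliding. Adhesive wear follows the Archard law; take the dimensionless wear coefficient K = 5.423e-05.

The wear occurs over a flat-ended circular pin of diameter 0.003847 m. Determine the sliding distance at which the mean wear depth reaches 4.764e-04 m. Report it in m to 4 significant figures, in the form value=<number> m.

All working math runs at full float precision — intermediate values are shown rounded, and a single final rounding to 4 significant figures.
Contact area A = π·d²/4 = π·(0.003847 m)²/4 = 1.162e-05 m².
Expressed in SI base units: W = 115.0 N, H = 3.955e+08 Pa, K = 5.423e-05.
At the depth limit, V_lim = h_lim·A = 4.764e-04 · 1.162e-05 = 5.537e-09 m³.
Sliding life L = V_lim·H/(K·W) = 5.537e-09 · 3.955e+08 / (5.423e-05 · 115.0) = 351.2 m.

value=351.2 m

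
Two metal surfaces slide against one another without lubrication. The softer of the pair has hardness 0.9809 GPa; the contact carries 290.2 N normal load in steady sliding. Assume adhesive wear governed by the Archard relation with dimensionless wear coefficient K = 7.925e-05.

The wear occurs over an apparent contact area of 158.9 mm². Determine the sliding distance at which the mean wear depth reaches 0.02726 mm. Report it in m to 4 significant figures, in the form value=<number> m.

The computation carries full precision; intermediate values are shown rounded. Rounded just once to four significant figures.
Convert: Hardness H = 0.9809 GPa = 9.809e+08 Pa.
Convert: Contact area A = 158.9 mm² = 1.589e-04 m².
Convert: Depth limit h_lim = 0.02726 mm = 2.726e-05 m.
Collected in SI base units: W = 290.2 N, H = 9.809e+08 Pa, K = 7.925e-05.
Wearable volume V_lim = h_lim·A = 2.726e-05 · 1.589e-04 = 4.332e-09 m³.
Life L = V_lim·H/(K·W) = 4.332e-09 · 9.809e+08 / (7.925e-05 · 290.2) = 184.7 m.

value=184.7 m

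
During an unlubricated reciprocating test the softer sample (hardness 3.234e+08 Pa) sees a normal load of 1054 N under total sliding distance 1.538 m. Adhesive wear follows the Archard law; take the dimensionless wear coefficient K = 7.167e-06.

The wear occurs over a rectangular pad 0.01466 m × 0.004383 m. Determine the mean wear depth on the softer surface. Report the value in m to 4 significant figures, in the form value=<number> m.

Quoted intermediates are rounded. All working math holds full precision — one final rounding to four significant figures.
Convert: Contact area A = 0.01466 m × 0.004383 m = 6.425e-05 m².
Expressed in SI base units: W = 1054 N, H = 3.234e+08 Pa, K = 7.167e-06.
The Archard volume V = K·W·L/H = 7.167e-06 · 1054 · 1.538 / 3.234e+08 = 3.592e-11 m³.
Depth h = V/A = 3.592e-11 / 6.425e-05 = 5.591e-07 m.

value=5.591e-07 m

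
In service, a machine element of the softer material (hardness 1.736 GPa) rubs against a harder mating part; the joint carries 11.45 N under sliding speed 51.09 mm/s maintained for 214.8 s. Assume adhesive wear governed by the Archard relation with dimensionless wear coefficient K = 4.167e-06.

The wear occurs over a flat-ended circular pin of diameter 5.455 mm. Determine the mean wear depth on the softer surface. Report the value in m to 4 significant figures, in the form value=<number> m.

value=1.291e-08 m

The computation keeps exact precision; the intermediates are displayed rounded. Rounded once at the end to four significant figures.
Sliding speed v = 51.09 mm/s = 0.05109 m/s. Path length L = v·t = 0.05109 m/s × 214.8 s = 10.97 m.
Hardness H = 1.736 GPa = 1.736e+09 Pa.
Pin diameter d = 5.455 mm = 0.005455 m. Contact area A = π·d²/4 = π·(0.005455 m)²/4 = 2.337e-05 m².
Restated in SI base units: W = 11.45 N, H = 1.736e+09 Pa, K = 4.167e-06.
Wear volume V = K·W·L/H = 4.167e-06 · 11.45 · 10.97 / 1.736e+09 = 3.016e-13 m³.
Average depth h = V/A = 3.016e-13 / 2.337e-05 = 1.291e-08 m.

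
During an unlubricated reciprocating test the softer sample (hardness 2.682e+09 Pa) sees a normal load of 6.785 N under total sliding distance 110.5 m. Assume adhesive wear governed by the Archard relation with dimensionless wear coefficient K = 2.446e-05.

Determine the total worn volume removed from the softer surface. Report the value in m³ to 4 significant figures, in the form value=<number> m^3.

value=6.838e-12 m^3

The computation runs at full float precision, and printed values are rounded, and a lone final rounding, at 4 significant figures.
As SI base values: W = 6.785 N, H = 2.682e+09 Pa, K = 2.446e-05.
The Archard volume V = K·W·L/H = 2.446e-05 · 6.785 · 110.5 / 2.682e+09 = 6.838e-12 m³.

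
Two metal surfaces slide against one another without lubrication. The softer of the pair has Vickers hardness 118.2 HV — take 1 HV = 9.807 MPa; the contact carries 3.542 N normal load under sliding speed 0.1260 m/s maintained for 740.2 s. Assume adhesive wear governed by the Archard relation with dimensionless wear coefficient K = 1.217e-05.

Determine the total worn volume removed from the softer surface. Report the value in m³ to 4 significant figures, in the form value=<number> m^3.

Shown intermediates are rounded; the computation holds full float precision, and one final rounding to four significant digits.
Distance covered L = v·t = 0.1260 m/s × 740.2 s = 93.27 m.
Hardness H = 118.2 HV × 9.807 MPa/HV = 1159 MPa = 1.159e+09 Pa.
Working in SI base units: W = 3.542 N, H = 1.159e+09 Pa, K = 1.217e-05.
Archard relation: V = K·W·L/H = 1.217e-05 · 3.542 · 93.27 / 1.159e+09 = 3.468e-12 m³.

value=3.468e-12 m^3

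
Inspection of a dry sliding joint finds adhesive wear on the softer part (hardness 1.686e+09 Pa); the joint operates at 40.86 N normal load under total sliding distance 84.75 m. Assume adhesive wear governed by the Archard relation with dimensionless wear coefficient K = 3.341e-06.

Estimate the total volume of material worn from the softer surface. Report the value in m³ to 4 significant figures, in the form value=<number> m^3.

The algebra holds exact precision; intermediate values appear rounded. Rounded just once, at four significant digits.
Restated in SI base units: W = 40.86 N, H = 1.686e+09 Pa, K = 3.341e-06.
Worn volume V = K·W·L/H = 3.341e-06 · 40.86 · 84.75 / 1.686e+09 = 6.862e-12 m³.

value=6.862e-12 m^3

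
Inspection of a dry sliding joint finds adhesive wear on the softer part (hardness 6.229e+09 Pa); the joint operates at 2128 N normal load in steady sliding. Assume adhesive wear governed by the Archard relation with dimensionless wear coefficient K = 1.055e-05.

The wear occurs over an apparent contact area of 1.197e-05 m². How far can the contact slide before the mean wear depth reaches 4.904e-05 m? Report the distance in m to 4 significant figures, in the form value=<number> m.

value=162.9 m

Intermediates are shown rounded — all arithmetic runs at full float precision; rounded just once, at 4 significant figures.
Expressed in SI base units: W = 2128 N, H = 6.229e+09 Pa, K = 1.055e-05.
Wearable volume V_lim = h_lim·A = 4.904e-05 · 1.197e-05 = 5.870e-10 m³.
So the life L = V_lim·H/(K·W) = 5.870e-10 · 6.229e+09 / (1.055e-05 · 2128) = 162.9 m.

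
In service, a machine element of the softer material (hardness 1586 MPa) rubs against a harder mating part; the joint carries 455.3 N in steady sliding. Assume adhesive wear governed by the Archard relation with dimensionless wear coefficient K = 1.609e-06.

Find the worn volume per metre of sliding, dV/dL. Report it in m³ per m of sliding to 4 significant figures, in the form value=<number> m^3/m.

All working math runs at full float precision. Intermediates are shown rounded; one last rounding to four significant figures.
Convert: Hardness H = 1586 MPa = 1.586e+09 Pa.
Collected in SI base units: W = 455.3 N, H = 1.586e+09 Pa, K = 1.609e-06.
Wear rate dV/dL = K·W/H: 1.609e-06 · 455.3 / 1.586e+09 = 4.619e-13 m³/m.

value=4.619e-13 m^3/m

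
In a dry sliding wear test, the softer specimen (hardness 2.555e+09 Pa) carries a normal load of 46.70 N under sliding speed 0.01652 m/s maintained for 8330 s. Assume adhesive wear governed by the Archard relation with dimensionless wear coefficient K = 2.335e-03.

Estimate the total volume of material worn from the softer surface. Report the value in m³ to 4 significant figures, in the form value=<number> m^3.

Every step maintains exact precision, and intermediates are printed rounded — a lone final rounding, at four significant figures.
Convert: Distance L = v·t = 0.01652 m/s × 8330 s = 137.6 m.
As SI base values: W = 46.70 N, H = 2.555e+09 Pa, K = 2.335e-03.
Volume removed: V = K·W·L/H = 2.335e-03 · 46.70 · 137.6 / 2.555e+09 = 5.873e-09 m³.

value=5.873e-09 m^3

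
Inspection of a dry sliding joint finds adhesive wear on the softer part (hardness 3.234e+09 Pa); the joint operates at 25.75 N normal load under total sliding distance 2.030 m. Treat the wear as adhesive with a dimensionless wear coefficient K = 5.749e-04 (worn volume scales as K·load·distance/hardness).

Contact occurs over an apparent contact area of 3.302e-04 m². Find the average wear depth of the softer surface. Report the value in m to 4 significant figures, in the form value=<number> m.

The computation runs at full precision, and the intermediates are printed rounded; rounded just once to 4 significant digits.
Expressed in SI base units: W = 25.75 N, H = 3.234e+09 Pa, K = 5.749e-04.
Apply Archard: V = K·W·L/H = 5.749e-04 · 25.75 · 2.030 / 3.234e+09 = 9.292e-12 m³.
Mean wear depth h = V/A = 9.292e-12 / 3.302e-04 = 2.814e-08 m.

value=2.814e-08 m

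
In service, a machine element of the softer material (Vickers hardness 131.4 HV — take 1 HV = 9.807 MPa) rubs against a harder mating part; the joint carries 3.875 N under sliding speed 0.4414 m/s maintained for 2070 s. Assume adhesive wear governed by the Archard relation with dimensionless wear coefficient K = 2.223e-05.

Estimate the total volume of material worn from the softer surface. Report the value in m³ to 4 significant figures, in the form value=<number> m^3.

The intermediates appear rounded — the computation holds exact precision, and rounded once at the end, at four significant figures.
Convert: Total distance L = v·t = 0.4414 m/s × 2070 s = 913.7 m.
Convert: Hardness H = 131.4 HV × 9.807 MPa/HV = 1289 MPa = 1.289e+09 Pa.
Working in SI base units: W = 3.875 N, H = 1.289e+09 Pa, K = 2.223e-05.
By Archard's law, V = K·W·L/H = 2.223e-05 · 3.875 · 913.7 / 1.289e+09 = 6.108e-11 m³.

value=6.108e-11 m^3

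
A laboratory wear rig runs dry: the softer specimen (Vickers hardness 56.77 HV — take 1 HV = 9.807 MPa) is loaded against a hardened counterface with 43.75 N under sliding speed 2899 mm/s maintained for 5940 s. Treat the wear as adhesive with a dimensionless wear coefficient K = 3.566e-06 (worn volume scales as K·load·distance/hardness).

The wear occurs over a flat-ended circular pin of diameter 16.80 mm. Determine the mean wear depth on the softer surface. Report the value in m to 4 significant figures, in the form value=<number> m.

Intermediate values are shown rounded; the computation carries exact precision. Rounded once at the end: 4 significant digits.
Sliding speed v = 2899 mm/s = 2.899 m/s. Distance L = v·t = 2.899 m/s × 5940 s = 1.722e+04 m.
Hardness H = 56.77 HV × 9.807 MPa/HV = 556.7 MPa = 5.567e+08 Pa.
Pin diameter d = 16.80 mm = 0.01680 m. Contact area A = π·d²/4 = π·(0.01680 m)²/4 = 2.217e-04 m².
Expressed in SI base units: W = 43.75 N, H = 5.567e+08 Pa, K = 3.566e-06.
Archard relation: V = K·W·L/H = 3.566e-06 · 43.75 · 1.722e+04 / 5.567e+08 = 4.825e-09 m³.
Mean depth h = V/A = 4.825e-09 / 2.217e-04 = 2.177e-05 m.

value=2.177e-05 m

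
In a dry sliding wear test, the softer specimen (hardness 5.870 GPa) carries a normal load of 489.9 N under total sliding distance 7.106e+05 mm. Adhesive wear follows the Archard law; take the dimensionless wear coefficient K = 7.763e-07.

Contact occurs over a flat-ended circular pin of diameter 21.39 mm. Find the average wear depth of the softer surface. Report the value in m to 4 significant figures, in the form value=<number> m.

Each operation keeps full precision. Intermediate values are shown rounded. Rounded once at the end: four significant digits.
Path length L = 7.106e+05 mm = 710.6 m.
Hardness H = 5.870 GPa = 5.870e+09 Pa.
Pin diameter d = 21.39 mm = 0.02139 m. Contact area A = π·d²/4 = π·(0.02139 m)²/4 = 3.593e-04 m².
Expressed in SI base units: W = 489.9 N, H = 5.870e+09 Pa, K = 7.763e-07.
Apply Archard: V = K·W·L/H = 7.763e-07 · 489.9 · 710.6 / 5.870e+09 = 4.604e-11 m³.
Depth of wear h = V/A = 4.604e-11 / 3.593e-04 = 1.281e-07 m.

value=1.281e-07 m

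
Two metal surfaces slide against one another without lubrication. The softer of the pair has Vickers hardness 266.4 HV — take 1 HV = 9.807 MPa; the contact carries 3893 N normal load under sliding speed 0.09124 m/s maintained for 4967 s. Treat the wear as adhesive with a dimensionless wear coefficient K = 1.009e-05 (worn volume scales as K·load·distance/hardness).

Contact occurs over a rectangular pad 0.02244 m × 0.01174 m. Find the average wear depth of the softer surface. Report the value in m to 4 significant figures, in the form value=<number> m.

value=2.586e-05 m

Each operation runs at full float precision. Intermediates appear rounded — rounded once at the end: four significant figures.
Distance L = v·t = 0.09124 m/s × 4967 s = 453.2 m.
Hardness H = 266.4 HV × 9.807 MPa/HV = 2613 MPa = 2.613e+09 Pa.
Contact area A = 0.02244 m × 0.01174 m = 2.634e-04 m².
Working in SI base units: W = 3893 N, H = 2.613e+09 Pa, K = 1.009e-05.
Apply Archard: V = K·W·L/H = 1.009e-05 · 3893 · 453.2 / 2.613e+09 = 6.814e-09 m³.
Depth h = V/A = 6.814e-09 / 2.634e-04 = 2.586e-05 m.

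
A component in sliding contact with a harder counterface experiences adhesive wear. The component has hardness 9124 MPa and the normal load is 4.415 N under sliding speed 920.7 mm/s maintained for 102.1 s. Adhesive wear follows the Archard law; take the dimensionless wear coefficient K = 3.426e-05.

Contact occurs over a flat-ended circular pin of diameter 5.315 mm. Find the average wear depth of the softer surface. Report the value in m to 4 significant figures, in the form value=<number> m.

Intermediate values are printed rounded. All arithmetic runs at full precision — rounded just once, at 4 significant figures.
Convert: Sliding speed v = 920.7 mm/s = 0.9207 m/s. Distance L = v·t = 0.9207 m/s × 102.1 s = 94.00 m.
Convert: Hardness H = 9124 MPa = 9.124e+09 Pa.
Convert: Pin diameter d = 5.315 mm = 0.005315 m. Contact area A = π·d²/4 = π·(0.005315 m)²/4 = 2.219e-05 m².
Collected in SI base units: W = 4.415 N, H = 9.124e+09 Pa, K = 3.426e-05.
The Archard volume V = K·W·L/H = 3.426e-05 · 4.415 · 94.00 / 9.124e+09 = 1.558e-12 m³.
Average depth h = V/A = 1.558e-12 / 2.219e-05 = 7.024e-08 m.

value=7.024e-08 m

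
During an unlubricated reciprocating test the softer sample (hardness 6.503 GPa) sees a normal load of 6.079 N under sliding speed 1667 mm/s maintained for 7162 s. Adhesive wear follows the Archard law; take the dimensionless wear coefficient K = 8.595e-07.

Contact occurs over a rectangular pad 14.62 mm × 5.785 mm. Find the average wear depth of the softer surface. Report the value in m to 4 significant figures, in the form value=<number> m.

Intermediate values are shown rounded; all working math maintains full precision, and rounded just once to 4 significant figures.
Sliding speed v = 1667 mm/s = 1.667 m/s. Path length L = v·t = 1.667 m/s × 7162 s = 1.194e+04 m.
Hardness H = 6.503 GPa = 6.503e+09 Pa.
Pad sides 14.62 mm × 5.785 mm = 0.01462 m × 0.005785 m. Contact area A = 0.01462 m × 0.005785 m = 8.458e-05 m².
Working in SI base units: W = 6.079 N, H = 6.503e+09 Pa, K = 8.595e-07.
By Archard's law, V = K·W·L/H = 8.595e-07 · 6.079 · 1.194e+04 / 6.503e+09 = 9.593e-12 m³.
Depth of wear h = V/A = 9.593e-12 / 8.458e-05 = 1.134e-07 m.

value=1.134e-07 m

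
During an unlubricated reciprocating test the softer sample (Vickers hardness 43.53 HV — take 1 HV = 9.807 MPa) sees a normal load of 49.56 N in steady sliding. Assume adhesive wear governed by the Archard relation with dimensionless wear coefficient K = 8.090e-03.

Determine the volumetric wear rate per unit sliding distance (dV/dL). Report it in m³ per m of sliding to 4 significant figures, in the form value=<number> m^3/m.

Every step maintains full float precision — intermediate values are displayed rounded. Rounded once at the end to 4 significant figures.
Hardness H = 43.53 HV × 9.807 MPa/HV = 426.9 MPa = 4.269e+08 Pa.
Restated in SI base units: W = 49.56 N, H = 4.269e+08 Pa, K = 8.090e-03.
Rate of wear dV/dL = K·W/H (no L dependence): 8.090e-03 · 49.56 / 4.269e+08 = 9.392e-10 m³/m.

value=9.392e-10 m^3/m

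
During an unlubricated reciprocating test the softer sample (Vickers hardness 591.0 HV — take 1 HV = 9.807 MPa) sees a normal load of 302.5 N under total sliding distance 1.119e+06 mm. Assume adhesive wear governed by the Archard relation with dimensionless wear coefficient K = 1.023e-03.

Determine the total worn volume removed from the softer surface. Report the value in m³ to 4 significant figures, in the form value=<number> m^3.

value=5.975e-08 m^3

Intermediate values are printed rounded — the algebra carries exact precision — one last rounding: 4 significant digits.
Convert: Path length L = 1.119e+06 mm = 1119 m.
Convert: Hardness H = 591.0 HV × 9.807 MPa/HV = 5796 MPa = 5.796e+09 Pa.
Restated in SI base units: W = 302.5 N, H = 5.796e+09 Pa, K = 1.023e-03.
Archard volume V = K·W·L/H = 1.023e-03 · 302.5 · 1119 / 5.796e+09 = 5.975e-08 m³.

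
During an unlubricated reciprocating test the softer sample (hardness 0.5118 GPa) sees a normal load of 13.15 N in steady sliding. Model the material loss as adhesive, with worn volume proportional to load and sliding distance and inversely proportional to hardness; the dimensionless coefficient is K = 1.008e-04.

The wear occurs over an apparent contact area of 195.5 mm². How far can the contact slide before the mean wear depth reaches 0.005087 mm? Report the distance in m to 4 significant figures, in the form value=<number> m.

The intermediates are shown rounded. The algebra keeps full float precision, and rounded just once: 4 significant digits.
Hardness H = 0.5118 GPa = 5.118e+08 Pa.
Contact area A = 195.5 mm² = 1.955e-04 m².
Depth limit h_lim = 0.005087 mm = 5.087e-06 m.
SI base units throughout: W = 13.15 N, H = 5.118e+08 Pa, K = 1.008e-04.
Wearable volume V_lim = h_lim·A = 5.087e-06 · 1.955e-04 = 9.945e-10 m³.
Inverting, life L = V_lim·H/(K·W) = 9.945e-10 · 5.118e+08 / (1.008e-04 · 13.15) = 384.0 m.

value=384.0 m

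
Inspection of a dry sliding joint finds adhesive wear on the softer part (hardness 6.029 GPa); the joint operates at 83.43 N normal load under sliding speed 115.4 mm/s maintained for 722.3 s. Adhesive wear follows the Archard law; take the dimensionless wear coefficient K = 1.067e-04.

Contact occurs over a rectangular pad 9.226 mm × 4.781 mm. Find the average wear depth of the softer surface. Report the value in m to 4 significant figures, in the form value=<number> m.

value=2.790e-06 m

All arithmetic keeps full float precision, and printed values are rounded, and a single final rounding: 4 significant digits.
Convert: Sliding speed v = 115.4 mm/s = 0.1154 m/s. Total distance L = v·t = 0.1154 m/s × 722.3 s = 83.35 m.
Convert: Hardness H = 6.029 GPa = 6.029e+09 Pa.
Convert: Pad sides 9.226 mm × 4.781 mm = 0.009226 m × 0.004781 m. Contact area A = 0.009226 m × 0.004781 m = 4.411e-05 m².
SI base units throughout: W = 83.43 N, H = 6.029e+09 Pa, K = 1.067e-04.
Archard volume V = K·W·L/H = 1.067e-04 · 83.43 · 83.35 / 6.029e+09 = 1.231e-10 m³.
Depth h = V/A = 1.231e-10 / 4.411e-05 = 2.790e-06 m.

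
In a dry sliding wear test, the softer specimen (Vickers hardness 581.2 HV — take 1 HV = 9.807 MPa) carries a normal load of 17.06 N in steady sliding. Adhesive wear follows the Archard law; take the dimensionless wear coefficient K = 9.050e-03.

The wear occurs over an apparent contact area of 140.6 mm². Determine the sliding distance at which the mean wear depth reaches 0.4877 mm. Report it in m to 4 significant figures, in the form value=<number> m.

value=2531 m

Intermediate values are displayed rounded; the computation holds exact precision. Rounded once at the end: four significant figures.
Hardness H = 581.2 HV × 9.807 MPa/HV = 5700 MPa = 5.700e+09 Pa.
Contact area A = 140.6 mm² = 1.406e-04 m².
Depth limit h_lim = 0.4877 mm = 4.877e-04 m.
As SI base values: W = 17.06 N, H = 5.700e+09 Pa, K = 9.050e-03.
Allowed volume V_lim = h_lim·A = 4.877e-04 · 1.406e-04 = 6.857e-08 m³.
Thus life L = V_lim·H/(K·W) = 6.857e-08 · 5.700e+09 / (9.050e-03 · 17.06) = 2531 m.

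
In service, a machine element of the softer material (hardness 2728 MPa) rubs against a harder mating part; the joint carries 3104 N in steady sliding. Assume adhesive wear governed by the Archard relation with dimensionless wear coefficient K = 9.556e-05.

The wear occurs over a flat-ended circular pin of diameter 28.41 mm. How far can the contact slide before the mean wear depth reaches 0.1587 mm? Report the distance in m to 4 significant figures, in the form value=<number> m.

All arithmetic maintains full precision, and intermediate values appear rounded, and one final rounding, at 4 significant digits.
Hardness H = 2728 MPa = 2.728e+09 Pa.
Pin diameter d = 28.41 mm = 0.02841 m. Contact area A = π·d²/4 = π·(0.02841 m)²/4 = 6.339e-04 m².
Depth limit h_lim = 0.1587 mm = 1.587e-04 m.
Working in SI base units: W = 3104 N, H = 2.728e+09 Pa, K = 9.556e-05.
Permissible volume V_lim = h_lim·A = 1.587e-04 · 6.339e-04 = 1.006e-07 m³.
Thus life L = V_lim·H/(K·W) = 1.006e-07 · 2.728e+09 / (9.556e-05 · 3104) = 925.2 m.

value=925.2 m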